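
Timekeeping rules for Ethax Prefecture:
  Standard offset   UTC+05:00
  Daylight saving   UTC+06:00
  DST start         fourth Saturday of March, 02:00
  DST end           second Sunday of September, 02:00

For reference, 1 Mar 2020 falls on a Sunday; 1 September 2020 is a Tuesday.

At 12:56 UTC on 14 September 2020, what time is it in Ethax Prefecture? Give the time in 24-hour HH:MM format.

17:56

1 March 2020 is a Sunday, so the first Saturday is March 7 and the fourth is March 28.
1 September 2020 is a Tuesday, so the first Sunday is September 6 and the second is September 13.
At the standard offset (UTC+05:00), 12:56 UTC + 5h = 17:56 Ethax Prefecture standard time.
The standard-time date in Ethax Prefecture, 14 September 2020, is outside the daylight-saving period (28 March – 13 September), so Ethax Prefecture is on standard time, UTC+05:00.
12:56 UTC + 5h = 17:56 local.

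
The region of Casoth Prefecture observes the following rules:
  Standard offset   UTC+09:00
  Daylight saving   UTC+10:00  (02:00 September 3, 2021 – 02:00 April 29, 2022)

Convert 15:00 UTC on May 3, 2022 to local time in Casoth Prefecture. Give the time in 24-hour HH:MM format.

00:00

At the standard offset (UTC+09:00), 15:00 UTC + 9h = 00:00 Casoth Prefecture standard time (rolling into the next day, 4 May 2022).
The standard-time date in Casoth Prefecture, May 4, 2022, is outside the daylight-saving period (3 September 2021 – 29 April 2022), so Casoth Prefecture is on standard time, UTC+09:00.
15:00 UTC + 9h = 00:00 local (rolling into the next day, 4 May 2022).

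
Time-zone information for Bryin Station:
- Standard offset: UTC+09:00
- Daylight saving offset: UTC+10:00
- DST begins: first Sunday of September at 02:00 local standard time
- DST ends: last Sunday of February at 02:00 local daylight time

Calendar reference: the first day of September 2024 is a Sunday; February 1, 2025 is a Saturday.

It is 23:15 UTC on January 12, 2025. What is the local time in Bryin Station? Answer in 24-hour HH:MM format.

1 September 2024 is a Sunday, so the first Sunday is September 1.
1 February 2025 is a Saturday, so Sundays fall on 2, 9, 16, 23; the last is February 23.
At the standard offset (UTC+09:00), 23:15 UTC + 9h = 08:15 Bryin Station standard time (rolling into the next day, 13 January 2025).
The standard-time date in Bryin Station, January 13, 2025, falls between 1 September 2024 and 23 February 2025, so daylight saving is in effect and Bryin Station is at UTC+10:00.
23:15 UTC + 10h = 09:15 local (rolling into the next day, 13 January 2025).

09:15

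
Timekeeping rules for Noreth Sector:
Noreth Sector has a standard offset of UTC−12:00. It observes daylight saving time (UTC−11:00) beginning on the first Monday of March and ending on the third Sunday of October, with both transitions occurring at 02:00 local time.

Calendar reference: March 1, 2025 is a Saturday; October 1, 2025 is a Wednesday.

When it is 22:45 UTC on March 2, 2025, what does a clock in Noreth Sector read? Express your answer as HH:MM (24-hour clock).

10:45

1 March 2025 is a Saturday, so the first Monday is March 3.
1 October 2025 is a Wednesday, so the first Sunday is October 5 and the third is October 19.
At the standard offset (UTC−12:00), 22:45 UTC − 12h = 10:45 Noreth Sector standard time.
Daylight saving runs 3 March – 19 October; the standard-time date in Noreth Sector, March 2, 2025, is outside that window, so Noreth Sector is on standard time at UTC−12:00.
22:45 UTC − 12h = 10:45 local.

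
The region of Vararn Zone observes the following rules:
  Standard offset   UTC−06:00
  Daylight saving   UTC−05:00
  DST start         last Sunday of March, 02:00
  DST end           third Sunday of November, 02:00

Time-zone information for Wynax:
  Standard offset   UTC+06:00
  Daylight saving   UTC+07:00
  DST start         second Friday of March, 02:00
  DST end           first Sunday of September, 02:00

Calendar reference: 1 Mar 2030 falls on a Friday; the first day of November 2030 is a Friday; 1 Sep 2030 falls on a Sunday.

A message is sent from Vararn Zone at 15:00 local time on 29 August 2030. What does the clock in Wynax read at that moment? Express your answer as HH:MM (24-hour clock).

03:00

1 March 2030 is a Friday, so Sundays fall on 3, 10, 17, 24, 31; the last is March 31.
1 November 2030 is a Friday, so the first Sunday is November 3 and the third is November 17.
29 August 2030 falls between 31 March and 17 November, so daylight saving is in effect and Vararn Zone is at UTC−05:00.
15:00 Vararn Zone + 5h = 20:00 UTC.
1 March 2030 is a Friday, so the first Friday is March 1 and the second is March 8.
1 September 2030 is a Sunday, so the first Sunday is September 1.
At the standard offset (UTC+06:00), 20:00 UTC + 6h = 02:00 Wynax standard time (rolling into the next day, 30 August 2030).
The standard-time date in Wynax, 30 August 2030, lies within the daylight-saving period (8 March – 1 September), so Wynax is on daylight time, UTC+07:00.
20:00 UTC + 7h = 03:00 Wynax (rolling into the next day, 30 August 2030).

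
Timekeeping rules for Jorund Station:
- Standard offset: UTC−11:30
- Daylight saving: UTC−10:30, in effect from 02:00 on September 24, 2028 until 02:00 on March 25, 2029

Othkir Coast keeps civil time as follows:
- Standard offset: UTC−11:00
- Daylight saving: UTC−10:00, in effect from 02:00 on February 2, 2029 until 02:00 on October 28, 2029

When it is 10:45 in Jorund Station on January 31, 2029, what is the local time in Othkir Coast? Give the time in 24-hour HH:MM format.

Daylight saving runs 24 September 2028 – 25 March 2029; January 31, 2029 is inside that window, so Jorund Station is at UTC−10:30.
10:45 Jorund Station + 10h30m = 21:15 UTC.
At the standard offset (UTC−11:00), 21:15 UTC − 11h = 10:15 Othkir Coast standard time.
Daylight saving runs 2 February – 28 October; the standard-time date in Othkir Coast, January 31, 2029, is outside that window, so Othkir Coast is on standard time at UTC−11:00.
21:15 UTC − 11h = 10:15 Othkir Coast.

10:15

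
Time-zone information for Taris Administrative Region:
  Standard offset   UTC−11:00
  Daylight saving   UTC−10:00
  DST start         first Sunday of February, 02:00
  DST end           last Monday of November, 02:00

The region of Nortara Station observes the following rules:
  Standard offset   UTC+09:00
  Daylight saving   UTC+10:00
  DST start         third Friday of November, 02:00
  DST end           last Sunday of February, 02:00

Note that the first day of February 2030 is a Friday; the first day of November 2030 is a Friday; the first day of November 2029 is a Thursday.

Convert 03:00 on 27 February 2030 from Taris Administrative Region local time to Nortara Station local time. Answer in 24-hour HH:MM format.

22:00

1 February 2030 is a Friday, so the first Sunday is February 3.
1 November 2030 is a Friday, so Mondays fall on 4, 11, 18, 25; the last is November 25.
Daylight saving runs 3 February – 25 November; 27 February 2030 is inside that window, so Taris Administrative Region is at UTC−10:00.
03:00 Taris Administrative Region + 10h = 13:00 UTC.
1 November 2029 is a Thursday, so the first Friday is November 2 and the third is November 16.
1 February 2030 is a Friday, so Sundays fall on 3, 10, 17, 24; the last is February 24.
At the standard offset (UTC+09:00), 13:00 UTC + 9h = 22:00 Nortara Station standard time.
Daylight saving runs 16 November 2029 – 24 February 2030; the standard-time date in Nortara Station, 27 February 2030, is outside that window, so Nortara Station is on standard time at UTC+09:00.
13:00 UTC + 9h = 22:00 Nortara Station.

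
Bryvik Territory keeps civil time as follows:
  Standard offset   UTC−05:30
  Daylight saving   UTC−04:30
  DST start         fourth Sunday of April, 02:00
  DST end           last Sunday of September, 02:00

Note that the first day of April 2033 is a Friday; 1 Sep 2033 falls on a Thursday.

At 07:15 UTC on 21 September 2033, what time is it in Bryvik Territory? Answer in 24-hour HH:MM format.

02:45

1 April 2033 is a Friday, so the first Sunday is April 3 and the fourth is April 24.
1 September 2033 is a Thursday, so Sundays fall on 4, 11, 18, 25; the last is September 25.
At the standard offset (UTC−05:30), 07:15 UTC − 5h30m = 01:45 Bryvik Territory standard time.
The standard-time date in Bryvik Territory, 21 September 2033, lies within the daylight-saving period (24 April – 25 September), so Bryvik Territory is on daylight time, UTC−04:30.
07:15 UTC − 4h30m = 02:45 local.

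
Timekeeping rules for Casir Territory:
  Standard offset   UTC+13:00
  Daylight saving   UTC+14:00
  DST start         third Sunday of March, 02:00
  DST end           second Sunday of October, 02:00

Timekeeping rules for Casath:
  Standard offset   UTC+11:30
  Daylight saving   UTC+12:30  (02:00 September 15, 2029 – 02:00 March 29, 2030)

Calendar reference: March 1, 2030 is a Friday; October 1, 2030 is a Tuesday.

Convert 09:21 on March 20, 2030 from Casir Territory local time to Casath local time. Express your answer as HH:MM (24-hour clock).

07:51

1 March 2030 is a Friday, so the first Sunday is March 3 and the third is March 17.
1 October 2030 is a Tuesday, so the first Sunday is October 6 and the second is October 13.
Daylight saving runs 17 March – 13 October; March 20, 2030 is inside that window, so Casir Territory is at UTC+14:00.
09:21 Casir Territory − 14h = 19:21 UTC (rolling into the previous day, 19 March 2030).
At the standard offset (UTC+11:30), 19:21 UTC + 11h30m = 06:51 Casath standard time (rolling into the next day, 20 March 2030).
The standard-time date in Casath, March 20, 2030, lies within the daylight-saving period (15 September 2029 – 29 March 2030), so Casath is on daylight time, UTC+12:30.
19:21 UTC + 12h30m = 07:51 Casath (rolling into the next day, 20 March 2030).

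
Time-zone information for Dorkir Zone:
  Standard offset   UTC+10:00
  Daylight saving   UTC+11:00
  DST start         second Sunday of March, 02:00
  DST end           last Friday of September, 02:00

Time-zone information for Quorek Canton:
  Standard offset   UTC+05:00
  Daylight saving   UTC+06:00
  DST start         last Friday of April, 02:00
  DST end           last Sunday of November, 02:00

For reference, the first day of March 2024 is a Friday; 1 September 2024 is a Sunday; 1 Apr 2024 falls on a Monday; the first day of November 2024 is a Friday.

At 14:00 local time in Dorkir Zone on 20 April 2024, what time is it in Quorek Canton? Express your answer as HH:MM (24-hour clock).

1 March 2024 is a Friday, so the first Sunday is March 3 and the second is March 10.
1 September 2024 is a Sunday, so Fridays fall on 6, 13, 20, 27; the last is September 27.
20 April 2024 falls between 10 March and 27 September, so daylight saving is in effect and Dorkir Zone is at UTC+11:00.
14:00 Dorkir Zone − 11h = 03:00 UTC.
1 April 2024 is a Monday, so Fridays fall on 5, 12, 19, 26; the last is April 26.
1 November 2024 is a Friday, so Sundays fall on 3, 10, 17, 24; the last is November 24.
At the standard offset (UTC+05:00), 03:00 UTC + 5h = 08:00 Quorek Canton standard time.
The standard-time date in Quorek Canton, 20 April 2024, does not fall between 26 April and 24 November, so daylight saving is not in effect and Quorek Canton is at UTC+05:00.
03:00 UTC + 5h = 08:00 Quorek Canton.

08:00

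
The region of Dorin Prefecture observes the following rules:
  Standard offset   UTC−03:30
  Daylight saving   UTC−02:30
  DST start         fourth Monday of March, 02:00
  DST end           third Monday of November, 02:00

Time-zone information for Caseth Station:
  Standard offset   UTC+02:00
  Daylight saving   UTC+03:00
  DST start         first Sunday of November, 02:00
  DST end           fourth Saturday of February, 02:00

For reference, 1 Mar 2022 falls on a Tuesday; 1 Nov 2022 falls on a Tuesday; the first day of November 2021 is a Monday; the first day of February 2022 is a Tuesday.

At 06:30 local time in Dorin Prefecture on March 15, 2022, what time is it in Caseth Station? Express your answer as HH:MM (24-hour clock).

12:00

1 March 2022 is a Tuesday, so the first Monday is March 7 and the fourth is March 28.
1 November 2022 is a Tuesday, so the first Monday is November 7 and the third is November 21.
March 15, 2022 is outside the daylight-saving period (28 March – 21 November), so Dorin Prefecture is on standard time, UTC−03:30.
06:30 Dorin Prefecture + 3h30m = 10:00 UTC.
1 November 2021 is a Monday, so the first Sunday is November 7.
1 February 2022 is a Tuesday, so the first Saturday is February 5 and the fourth is February 26.
At the standard offset (UTC+02:00), 10:00 UTC + 2h = 12:00 Caseth Station standard time.
The standard-time date in Caseth Station, March 15, 2022, does not fall between 7 November 2021 and 26 February 2022, so daylight saving is not in effect and Caseth Station is at UTC+02:00.
10:00 UTC + 2h = 12:00 Caseth Station.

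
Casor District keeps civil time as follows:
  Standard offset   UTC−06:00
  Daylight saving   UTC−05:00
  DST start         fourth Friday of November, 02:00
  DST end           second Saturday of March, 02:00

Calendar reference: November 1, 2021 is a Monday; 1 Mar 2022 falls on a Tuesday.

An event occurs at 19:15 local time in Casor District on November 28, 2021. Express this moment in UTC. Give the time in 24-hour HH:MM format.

00:15

1 November 2021 is a Monday, so the first Friday is November 5 and the fourth is November 26.
1 March 2022 is a Tuesday, so the first Saturday is March 5 and the second is March 12.
November 28, 2021 lies within the daylight-saving period (26 November 2021 – 12 March 2022), so Casor District is on daylight time, UTC−05:00.
19:15 local + 5h = 00:15 UTC (rolling into the next day, 29 November 2021).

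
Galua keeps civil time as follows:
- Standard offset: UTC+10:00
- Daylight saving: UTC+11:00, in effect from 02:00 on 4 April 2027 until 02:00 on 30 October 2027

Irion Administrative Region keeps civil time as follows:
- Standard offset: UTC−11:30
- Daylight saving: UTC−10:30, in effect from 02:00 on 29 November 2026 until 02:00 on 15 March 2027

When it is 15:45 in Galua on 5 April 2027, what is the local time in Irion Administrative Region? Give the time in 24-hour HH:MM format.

Daylight saving runs 4 April – 30 October; 5 April 2027 is inside that window, so Galua is at UTC+11:00.
15:45 Galua − 11h = 04:45 UTC.
At the standard offset (UTC−11:30), 04:45 UTC − 11h30m = 17:15 Irion Administrative Region standard time (rolling into the previous day, 4 April 2027).
The standard-time date in Irion Administrative Region, 4 April 2027, does not fall between 29 November 2026 and 15 March 2027, so daylight saving is not in effect and Irion Administrative Region is at UTC−11:30.
04:45 UTC − 11h30m = 17:15 Irion Administrative Region (rolling into the previous day, 4 April 2027).

17:15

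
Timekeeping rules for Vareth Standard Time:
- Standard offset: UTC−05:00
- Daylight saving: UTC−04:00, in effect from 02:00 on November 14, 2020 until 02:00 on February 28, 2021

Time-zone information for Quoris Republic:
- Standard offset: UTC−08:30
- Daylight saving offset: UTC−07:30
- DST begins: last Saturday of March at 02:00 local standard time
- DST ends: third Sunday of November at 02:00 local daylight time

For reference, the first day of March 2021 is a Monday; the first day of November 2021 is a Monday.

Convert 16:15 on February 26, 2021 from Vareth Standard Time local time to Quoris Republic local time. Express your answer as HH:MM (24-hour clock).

11:45

Daylight saving runs 14 November 2020 – 28 February 2021; February 26, 2021 is inside that window, so Vareth Standard Time is at UTC−04:00.
16:15 Vareth Standard Time + 4h = 20:15 UTC.
1 March 2021 is a Monday, so Saturdays fall on 6, 13, 20, 27; the last is March 27.
1 November 2021 is a Monday, so the first Sunday is November 7 and the third is November 21.
At the standard offset (UTC−08:30), 20:15 UTC − 8h30m = 11:45 Quoris Republic standard time.
The standard-time date in Quoris Republic, February 26, 2021, does not fall between 27 March and 21 November, so daylight saving is not in effect and Quoris Republic is at UTC−08:30.
20:15 UTC − 8h30m = 11:45 Quoris Republic.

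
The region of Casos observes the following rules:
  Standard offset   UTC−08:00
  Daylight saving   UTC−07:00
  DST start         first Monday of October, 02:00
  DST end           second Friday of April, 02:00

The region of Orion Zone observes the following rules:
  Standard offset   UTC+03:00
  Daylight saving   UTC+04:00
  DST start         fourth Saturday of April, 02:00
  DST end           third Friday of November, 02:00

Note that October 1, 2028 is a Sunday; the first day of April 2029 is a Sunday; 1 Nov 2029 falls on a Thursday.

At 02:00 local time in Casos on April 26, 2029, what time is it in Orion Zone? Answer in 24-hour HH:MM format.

13:00

1 October 2028 is a Sunday, so the first Monday is October 2.
1 April 2029 is a Sunday, so the first Friday is April 6 and the second is April 13.
Daylight saving runs 2 October 2028 – 13 April 2029; April 26, 2029 is outside that window, so Casos is on standard time at UTC−08:00.
02:00 Casos + 8h = 10:00 UTC.
1 April 2029 is a Sunday, so the first Saturday is April 7 and the fourth is April 28.
1 November 2029 is a Thursday, so the first Friday is November 2 and the third is November 16.
At the standard offset (UTC+03:00), 10:00 UTC + 3h = 13:00 Orion Zone standard time.
The standard-time date in Orion Zone, April 26, 2029, does not fall between 28 April and 16 November, so daylight saving is not in effect and Orion Zone is at UTC+03:00.
10:00 UTC + 3h = 13:00 Orion Zone.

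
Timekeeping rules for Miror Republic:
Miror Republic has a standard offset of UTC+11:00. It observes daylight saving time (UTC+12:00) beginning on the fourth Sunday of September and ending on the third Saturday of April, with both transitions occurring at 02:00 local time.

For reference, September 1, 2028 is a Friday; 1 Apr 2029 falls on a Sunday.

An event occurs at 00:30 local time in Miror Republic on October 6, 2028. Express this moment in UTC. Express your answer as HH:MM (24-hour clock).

1 September 2028 is a Friday, so the first Sunday is September 3 and the fourth is September 24.
1 April 2029 is a Sunday, so the first Saturday is April 7 and the third is April 21.
October 6, 2028 falls between 24 September 2028 and 21 April 2029, so daylight saving is in effect and Miror Republic is at UTC+12:00.
00:30 local − 12h = 12:30 UTC (rolling into the previous day, 5 October 2028).

12:30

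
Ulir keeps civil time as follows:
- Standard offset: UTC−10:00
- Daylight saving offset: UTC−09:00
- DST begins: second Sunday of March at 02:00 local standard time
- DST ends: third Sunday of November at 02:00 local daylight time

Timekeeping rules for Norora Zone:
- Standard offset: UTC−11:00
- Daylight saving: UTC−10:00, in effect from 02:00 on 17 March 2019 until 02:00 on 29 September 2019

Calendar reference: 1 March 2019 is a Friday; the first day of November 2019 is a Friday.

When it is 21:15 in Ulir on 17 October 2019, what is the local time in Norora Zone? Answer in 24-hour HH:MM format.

19:15

1 March 2019 is a Friday, so the first Sunday is March 3 and the second is March 10.
1 November 2019 is a Friday, so the first Sunday is November 3 and the third is November 17.
17 October 2019 lies within the daylight-saving period (10 March – 17 November), so Ulir is on daylight time, UTC−09:00.
21:15 Ulir + 9h = 06:15 UTC (rolling into the next day, 18 October 2019).
At the standard offset (UTC−11:00), 06:15 UTC − 11h = 19:15 Norora Zone standard time (rolling into the previous day, 17 October 2019).
The standard-time date in Norora Zone, 17 October 2019, does not fall between 17 March and 29 September, so daylight saving is not in effect and Norora Zone is at UTC−11:00.
06:15 UTC − 11h = 19:15 Norora Zone (rolling into the previous day, 17 October 2019).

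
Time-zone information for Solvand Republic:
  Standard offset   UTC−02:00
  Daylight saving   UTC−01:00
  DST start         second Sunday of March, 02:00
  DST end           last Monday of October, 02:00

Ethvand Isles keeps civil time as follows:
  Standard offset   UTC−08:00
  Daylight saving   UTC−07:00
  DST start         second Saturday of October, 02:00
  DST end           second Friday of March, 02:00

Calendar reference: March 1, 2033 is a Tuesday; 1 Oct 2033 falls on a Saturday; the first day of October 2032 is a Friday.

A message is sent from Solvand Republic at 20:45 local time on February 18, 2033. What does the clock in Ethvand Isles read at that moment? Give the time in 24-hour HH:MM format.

1 March 2033 is a Tuesday, so the first Sunday is March 6 and the second is March 13.
1 October 2033 is a Saturday, so Mondays fall on 3, 10, 17, 24, 31; the last is October 31.
Daylight saving runs 13 March – 31 October; February 18, 2033 is outside that window, so Solvand Republic is on standard time at UTC−02:00.
20:45 Solvand Republic + 2h = 22:45 UTC.
1 October 2032 is a Friday, so the first Saturday is October 2 and the second is October 9.
1 March 2033 is a Tuesday, so the first Friday is March 4 and the second is March 11.
At the standard offset (UTC−08:00), 22:45 UTC − 8h = 14:45 Ethvand Isles standard time.
The standard-time date in Ethvand Isles, February 18, 2033, falls between 9 October 2032 and 11 March 2033, so daylight saving is in effect and Ethvand Isles is at UTC−07:00.
22:45 UTC − 7h = 15:45 Ethvand Isles.

15:45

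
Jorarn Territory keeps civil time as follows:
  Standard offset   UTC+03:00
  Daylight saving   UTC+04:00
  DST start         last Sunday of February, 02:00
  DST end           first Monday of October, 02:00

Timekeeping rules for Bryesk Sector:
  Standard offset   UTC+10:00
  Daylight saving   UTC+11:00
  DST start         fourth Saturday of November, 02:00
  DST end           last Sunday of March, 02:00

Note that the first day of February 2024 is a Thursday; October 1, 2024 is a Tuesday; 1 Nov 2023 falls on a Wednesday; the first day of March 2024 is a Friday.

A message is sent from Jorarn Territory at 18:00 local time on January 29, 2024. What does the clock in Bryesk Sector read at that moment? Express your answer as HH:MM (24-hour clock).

1 February 2024 is a Thursday, so Sundays fall on 4, 11, 18, 25; the last is February 25.
1 October 2024 is a Tuesday, so the first Monday is October 7.
January 29, 2024 is outside the daylight-saving period (25 February – 7 October), so Jorarn Territory is on standard time, UTC+03:00.
18:00 Jorarn Territory − 3h = 15:00 UTC.
1 November 2023 is a Wednesday, so the first Saturday is November 4 and the fourth is November 25.
1 March 2024 is a Friday, so Sundays fall on 3, 10, 17, 24, 31; the last is March 31.
At the standard offset (UTC+10:00), 15:00 UTC + 10h = 01:00 Bryesk Sector standard time (rolling into the next day, 30 January 2024).
The standard-time date in Bryesk Sector, January 30, 2024, lies within the daylight-saving period (25 November 2023 – 31 March 2024), so Bryesk Sector is on daylight time, UTC+11:00.
15:00 UTC + 11h = 02:00 Bryesk Sector (rolling into the next day, 30 January 2024).

02:00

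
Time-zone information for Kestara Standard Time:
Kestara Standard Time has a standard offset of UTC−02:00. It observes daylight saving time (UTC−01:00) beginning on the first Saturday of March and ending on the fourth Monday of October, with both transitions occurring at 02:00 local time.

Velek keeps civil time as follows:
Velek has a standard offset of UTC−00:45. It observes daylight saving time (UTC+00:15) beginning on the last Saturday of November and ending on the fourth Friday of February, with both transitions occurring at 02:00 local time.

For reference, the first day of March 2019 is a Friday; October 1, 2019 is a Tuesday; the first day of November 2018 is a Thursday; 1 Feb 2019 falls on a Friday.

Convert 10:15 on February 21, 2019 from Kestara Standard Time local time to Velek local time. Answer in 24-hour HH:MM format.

12:30

1 March 2019 is a Friday, so the first Saturday is March 2.
1 October 2019 is a Tuesday, so the first Monday is October 7 and the fourth is October 28.
February 21, 2019 is outside the daylight-saving period (2 March – 28 October), so Kestara Standard Time is on standard time, UTC−02:00.
10:15 Kestara Standard Time + 2h = 12:15 UTC.
1 November 2018 is a Thursday, so Saturdays fall on 3, 10, 17, 24; the last is November 24.
1 February 2019 is a Friday, so the first Friday is February 1 and the fourth is February 22.
At the standard offset (UTC−00:45), 12:15 UTC − 0h45m = 11:30 Velek standard time.
The standard-time date in Velek, February 21, 2019, falls between 24 November 2018 and 22 February 2019, so daylight saving is in effect and Velek is at UTC+00:15.
12:15 UTC + 0h15m = 12:30 Velek.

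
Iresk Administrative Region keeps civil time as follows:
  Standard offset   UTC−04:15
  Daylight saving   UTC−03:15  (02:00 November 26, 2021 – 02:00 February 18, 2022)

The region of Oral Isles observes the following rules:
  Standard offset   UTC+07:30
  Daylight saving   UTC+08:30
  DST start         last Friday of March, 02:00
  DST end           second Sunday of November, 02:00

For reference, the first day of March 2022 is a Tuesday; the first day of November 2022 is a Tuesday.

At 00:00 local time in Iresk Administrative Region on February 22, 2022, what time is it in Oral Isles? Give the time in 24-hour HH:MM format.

Daylight saving runs 26 November 2021 – 18 February 2022; February 22, 2022 is outside that window, so Iresk Administrative Region is on standard time at UTC−04:15.
00:00 Iresk Administrative Region + 4h15m = 04:15 UTC.
1 March 2022 is a Tuesday, so Fridays fall on 4, 11, 18, 25; the last is March 25.
1 November 2022 is a Tuesday, so the first Sunday is November 6 and the second is November 13.
At the standard offset (UTC+07:30), 04:15 UTC + 7h30m = 11:45 Oral Isles standard time.
Daylight saving runs 25 March – 13 November; the standard-time date in Oral Isles, February 22, 2022, is outside that window, so Oral Isles is on standard time at UTC+07:30.
04:15 UTC + 7h30m = 11:45 Oral Isles.

11:45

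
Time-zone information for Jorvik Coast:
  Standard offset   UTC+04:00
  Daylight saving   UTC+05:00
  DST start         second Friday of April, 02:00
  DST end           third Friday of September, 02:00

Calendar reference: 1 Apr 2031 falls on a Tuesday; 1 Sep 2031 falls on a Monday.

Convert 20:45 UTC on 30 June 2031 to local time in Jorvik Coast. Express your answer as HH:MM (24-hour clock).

1 April 2031 is a Tuesday, so the first Friday is April 4 and the second is April 11.
1 September 2031 is a Monday, so the first Friday is September 5 and the third is September 19.
At the standard offset (UTC+04:00), 20:45 UTC + 4h = 00:45 Jorvik Coast standard time (rolling into the next day, 1 July 2031).
The standard-time date in Jorvik Coast, 1 July 2031, lies within the daylight-saving period (11 April – 19 September), so Jorvik Coast is on daylight time, UTC+05:00.
20:45 UTC + 5h = 01:45 local (rolling into the next day, 1 July 2031).

01:45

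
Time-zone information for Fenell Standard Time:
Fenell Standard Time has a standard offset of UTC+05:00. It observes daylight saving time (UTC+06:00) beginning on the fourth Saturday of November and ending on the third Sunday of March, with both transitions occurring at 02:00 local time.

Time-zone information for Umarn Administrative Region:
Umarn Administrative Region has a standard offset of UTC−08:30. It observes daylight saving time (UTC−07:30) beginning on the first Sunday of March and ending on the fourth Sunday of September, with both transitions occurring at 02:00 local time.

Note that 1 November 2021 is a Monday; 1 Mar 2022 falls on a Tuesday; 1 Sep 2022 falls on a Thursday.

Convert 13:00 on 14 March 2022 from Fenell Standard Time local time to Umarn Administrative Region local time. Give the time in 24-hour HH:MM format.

23:30

1 November 2021 is a Monday, so the first Saturday is November 6 and the fourth is November 27.
1 March 2022 is a Tuesday, so the first Sunday is March 6 and the third is March 20.
14 March 2022 falls between 27 November 2021 and 20 March 2022, so daylight saving is in effect and Fenell Standard Time is at UTC+06:00.
13:00 Fenell Standard Time − 6h = 07:00 UTC.
1 March 2022 is a Tuesday, so the first Sunday is March 6.
1 September 2022 is a Thursday, so the first Sunday is September 4 and the fourth is September 25.
At the standard offset (UTC−08:30), 07:00 UTC − 8h30m = 22:30 Umarn Administrative Region standard time (rolling into the previous day, 13 March 2022).
Daylight saving runs 6 March – 25 September; the standard-time date in Umarn Administrative Region, 13 March 2022, is inside that window, so Umarn Administrative Region is at UTC−07:30.
07:00 UTC − 7h30m = 23:30 Umarn Administrative Region (rolling into the previous day, 13 March 2022).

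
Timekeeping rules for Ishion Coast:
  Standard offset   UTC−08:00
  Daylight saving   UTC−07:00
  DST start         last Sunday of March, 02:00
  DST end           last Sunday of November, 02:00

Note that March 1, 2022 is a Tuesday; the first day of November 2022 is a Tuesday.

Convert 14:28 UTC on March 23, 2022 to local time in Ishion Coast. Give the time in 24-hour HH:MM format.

06:28

1 March 2022 is a Tuesday, so Sundays fall on 6, 13, 20, 27; the last is March 27.
1 November 2022 is a Tuesday, so Sundays fall on 6, 13, 20, 27; the last is November 27.
At the standard offset (UTC−08:00), 14:28 UTC − 8h = 06:28 Ishion Coast standard time.
The standard-time date in Ishion Coast, March 23, 2022, does not fall between 27 March and 27 November, so daylight saving is not in effect and Ishion Coast is at UTC−08:00.
14:28 UTC − 8h = 06:28 local.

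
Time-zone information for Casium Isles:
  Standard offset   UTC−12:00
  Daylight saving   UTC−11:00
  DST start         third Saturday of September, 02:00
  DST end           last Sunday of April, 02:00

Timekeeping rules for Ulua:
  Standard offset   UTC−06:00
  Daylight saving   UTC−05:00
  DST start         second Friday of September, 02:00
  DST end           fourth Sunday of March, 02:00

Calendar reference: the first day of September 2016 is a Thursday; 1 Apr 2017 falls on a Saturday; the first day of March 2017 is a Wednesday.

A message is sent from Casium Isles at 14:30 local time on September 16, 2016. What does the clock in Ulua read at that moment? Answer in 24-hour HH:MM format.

21:30

1 September 2016 is a Thursday, so the first Saturday is September 3 and the third is September 17.
1 April 2017 is a Saturday, so Sundays fall on 2, 9, 16, 23, 30; the last is April 30.
September 16, 2016 does not fall between 17 September 2016 and 30 April 2017, so daylight saving is not in effect and Casium Isles is at UTC−12:00.
14:30 Casium Isles + 12h = 02:30 UTC (rolling into the next day, 17 September 2016).
1 September 2016 is a Thursday, so the first Friday is September 2 and the second is September 9.
1 March 2017 is a Wednesday, so the first Sunday is March 5 and the fourth is March 26.
At the standard offset (UTC−06:00), 02:30 UTC − 6h = 20:30 Ulua standard time (rolling into the previous day, 16 September 2016).
The standard-time date in Ulua, September 16, 2016, lies within the daylight-saving period (9 September 2016 – 26 March 2017), so Ulua is on daylight time, UTC−05:00.
02:30 UTC − 5h = 21:30 Ulua (rolling into the previous day, 16 September 2016).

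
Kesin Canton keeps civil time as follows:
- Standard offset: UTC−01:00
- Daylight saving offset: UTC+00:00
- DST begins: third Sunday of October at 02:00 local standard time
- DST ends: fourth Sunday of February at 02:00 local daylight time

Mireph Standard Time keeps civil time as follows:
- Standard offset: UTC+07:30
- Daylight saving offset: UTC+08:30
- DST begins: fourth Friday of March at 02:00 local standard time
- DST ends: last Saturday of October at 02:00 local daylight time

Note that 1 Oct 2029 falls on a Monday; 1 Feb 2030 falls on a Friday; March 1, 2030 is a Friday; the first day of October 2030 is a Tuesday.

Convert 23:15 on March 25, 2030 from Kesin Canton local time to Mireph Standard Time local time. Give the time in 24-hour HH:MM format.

08:45

1 October 2029 is a Monday, so the first Sunday is October 7 and the third is October 21.
1 February 2030 is a Friday, so the first Sunday is February 3 and the fourth is February 24.
March 25, 2030 is outside the daylight-saving period (21 October 2029 – 24 February 2030), so Kesin Canton is on standard time, UTC−01:00.
23:15 Kesin Canton + 1h = 00:15 UTC (rolling into the next day, 26 March 2030).
1 March 2030 is a Friday, so the first Friday is March 1 and the fourth is March 22.
1 October 2030 is a Tuesday, so Saturdays fall on 5, 12, 19, 26; the last is October 26.
At the standard offset (UTC+07:30), 00:15 UTC + 7h30m = 07:45 Mireph Standard Time standard time.
The standard-time date in Mireph Standard Time, March 26, 2030, falls between 22 March and 26 October, so daylight saving is in effect and Mireph Standard Time is at UTC+08:30.
00:15 UTC + 8h30m = 08:45 Mireph Standard Time.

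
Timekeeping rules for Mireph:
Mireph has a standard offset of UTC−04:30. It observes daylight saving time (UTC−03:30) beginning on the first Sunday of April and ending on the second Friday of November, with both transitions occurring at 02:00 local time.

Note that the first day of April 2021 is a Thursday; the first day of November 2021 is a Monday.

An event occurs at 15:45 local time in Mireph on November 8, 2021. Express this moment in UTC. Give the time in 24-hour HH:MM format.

19:15

1 April 2021 is a Thursday, so the first Sunday is April 4.
1 November 2021 is a Monday, so the first Friday is November 5 and the second is November 12.
Daylight saving runs 4 April – 12 November; November 8, 2021 is inside that window, so Mireph is at UTC−03:30.
15:45 local + 3h30m = 19:15 UTC.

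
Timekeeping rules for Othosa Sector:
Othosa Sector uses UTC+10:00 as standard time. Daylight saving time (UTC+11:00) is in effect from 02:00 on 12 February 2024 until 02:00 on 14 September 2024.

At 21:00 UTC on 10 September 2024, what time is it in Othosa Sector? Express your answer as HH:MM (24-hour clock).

At the standard offset (UTC+10:00), 21:00 UTC + 10h = 07:00 Othosa Sector standard time (rolling into the next day, 11 September 2024).
Daylight saving runs 12 February – 14 September; the standard-time date in Othosa Sector, 11 September 2024, is inside that window, so Othosa Sector is at UTC+11:00.
21:00 UTC + 11h = 08:00 local (rolling into the next day, 11 September 2024).

08:00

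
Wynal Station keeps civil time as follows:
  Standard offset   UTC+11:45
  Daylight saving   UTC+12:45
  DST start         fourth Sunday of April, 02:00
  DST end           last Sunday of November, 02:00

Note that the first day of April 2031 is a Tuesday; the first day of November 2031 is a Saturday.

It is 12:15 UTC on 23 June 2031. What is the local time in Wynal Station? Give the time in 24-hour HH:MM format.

01:00

1 April 2031 is a Tuesday, so the first Sunday is April 6 and the fourth is April 27.
1 November 2031 is a Saturday, so Sundays fall on 2, 9, 16, 23, 30; the last is November 30.
At the standard offset (UTC+11:45), 12:15 UTC + 11h45m = 00:00 Wynal Station standard time (rolling into the next day, 24 June 2031).
The standard-time date in Wynal Station, 24 June 2031, lies within the daylight-saving period (27 April – 30 November), so Wynal Station is on daylight time, UTC+12:45.
12:15 UTC + 12h45m = 01:00 local (rolling into the next day, 24 June 2031).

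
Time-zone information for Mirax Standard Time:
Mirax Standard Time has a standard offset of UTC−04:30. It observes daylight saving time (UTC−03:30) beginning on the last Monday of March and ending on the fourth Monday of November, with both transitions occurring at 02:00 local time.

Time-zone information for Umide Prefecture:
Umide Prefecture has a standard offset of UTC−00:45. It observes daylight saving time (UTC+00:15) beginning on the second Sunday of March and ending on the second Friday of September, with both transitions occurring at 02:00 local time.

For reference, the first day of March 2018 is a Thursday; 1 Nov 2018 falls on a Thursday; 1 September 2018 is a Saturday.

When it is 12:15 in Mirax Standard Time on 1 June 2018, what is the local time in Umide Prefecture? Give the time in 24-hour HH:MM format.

16:00

1 March 2018 is a Thursday, so Mondays fall on 5, 12, 19, 26; the last is March 26.
1 November 2018 is a Thursday, so the first Monday is November 5 and the fourth is November 26.
1 June 2018 lies within the daylight-saving period (26 March – 26 November), so Mirax Standard Time is on daylight time, UTC−03:30.
12:15 Mirax Standard Time + 3h30m = 15:45 UTC.
1 March 2018 is a Thursday, so the first Sunday is March 4 and the second is March 11.
1 September 2018 is a Saturday, so the first Friday is September 7 and the second is September 14.
At the standard offset (UTC−00:45), 15:45 UTC − 0h45m = 15:00 Umide Prefecture standard time.
Daylight saving runs 11 March – 14 September; the standard-time date in Umide Prefecture, 1 June 2018, is inside that window, so Umide Prefecture is at UTC+00:15.
15:45 UTC + 0h15m = 16:00 Umide Prefecture.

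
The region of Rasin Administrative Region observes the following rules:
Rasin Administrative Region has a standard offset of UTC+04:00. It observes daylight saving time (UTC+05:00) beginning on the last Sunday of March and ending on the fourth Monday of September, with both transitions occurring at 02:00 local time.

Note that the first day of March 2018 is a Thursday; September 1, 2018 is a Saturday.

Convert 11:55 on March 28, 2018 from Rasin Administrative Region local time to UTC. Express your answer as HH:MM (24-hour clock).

06:55

1 March 2018 is a Thursday, so Sundays fall on 4, 11, 18, 25; the last is March 25.
1 September 2018 is a Saturday, so the first Monday is September 3 and the fourth is September 24.
March 28, 2018 falls between 25 March and 24 September, so daylight saving is in effect and Rasin Administrative Region is at UTC+05:00.
11:55 local − 5h = 06:55 UTC.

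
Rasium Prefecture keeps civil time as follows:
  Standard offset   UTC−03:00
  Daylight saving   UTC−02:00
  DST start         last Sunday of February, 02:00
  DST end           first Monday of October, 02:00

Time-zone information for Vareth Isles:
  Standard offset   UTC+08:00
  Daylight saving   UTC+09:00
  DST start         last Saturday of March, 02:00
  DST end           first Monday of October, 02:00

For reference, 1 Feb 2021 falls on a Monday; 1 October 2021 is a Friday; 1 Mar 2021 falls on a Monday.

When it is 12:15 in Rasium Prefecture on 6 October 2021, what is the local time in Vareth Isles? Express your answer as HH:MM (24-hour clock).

1 February 2021 is a Monday, so Sundays fall on 7, 14, 21, 28; the last is February 28.
1 October 2021 is a Friday, so the first Monday is October 4.
6 October 2021 does not fall between 28 February and 4 October, so daylight saving is not in effect and Rasium Prefecture is at UTC−03:00.
12:15 Rasium Prefecture + 3h = 15:15 UTC.
1 March 2021 is a Monday, so Saturdays fall on 6, 13, 20, 27; the last is March 27.
1 October 2021 is a Friday, so the first Monday is October 4.
At the standard offset (UTC+08:00), 15:15 UTC + 8h = 23:15 Vareth Isles standard time.
Daylight saving runs 27 March – 4 October; the standard-time date in Vareth Isles, 6 October 2021, is outside that window, so Vareth Isles is on standard time at UTC+08:00.
15:15 UTC + 8h = 23:15 Vareth Isles.

23:15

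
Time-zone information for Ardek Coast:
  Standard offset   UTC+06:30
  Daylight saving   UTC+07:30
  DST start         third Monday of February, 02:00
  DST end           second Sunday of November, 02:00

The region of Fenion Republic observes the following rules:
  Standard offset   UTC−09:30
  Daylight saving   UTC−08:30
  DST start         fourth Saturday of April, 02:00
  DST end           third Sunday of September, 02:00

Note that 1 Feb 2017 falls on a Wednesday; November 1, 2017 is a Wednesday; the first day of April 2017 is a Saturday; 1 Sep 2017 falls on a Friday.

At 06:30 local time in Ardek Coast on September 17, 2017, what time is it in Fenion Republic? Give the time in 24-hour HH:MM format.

1 February 2017 is a Wednesday, so the first Monday is February 6 and the third is February 20.
1 November 2017 is a Wednesday, so the first Sunday is November 5 and the second is November 12.
Daylight saving runs 20 February – 12 November; September 17, 2017 is inside that window, so Ardek Coast is at UTC+07:30.
06:30 Ardek Coast − 7h30m = 23:00 UTC (rolling into the previous day, 16 September 2017).
1 April 2017 is a Saturday, so the first Saturday is April 1 and the fourth is April 22.
1 September 2017 is a Friday, so the first Sunday is September 3 and the third is September 17.
At the standard offset (UTC−09:30), 23:00 UTC − 9h30m = 13:30 Fenion Republic standard time.
The standard-time date in Fenion Republic, September 16, 2017, lies within the daylight-saving period (22 April – 17 September), so Fenion Republic is on daylight time, UTC−08:30.
23:00 UTC − 8h30m = 14:30 Fenion Republic.

14:30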